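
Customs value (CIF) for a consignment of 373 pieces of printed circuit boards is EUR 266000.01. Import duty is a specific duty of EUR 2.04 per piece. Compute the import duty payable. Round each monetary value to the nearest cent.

Import duty = 373 × 2.04 = 760.92

Import duty: EUR 760.92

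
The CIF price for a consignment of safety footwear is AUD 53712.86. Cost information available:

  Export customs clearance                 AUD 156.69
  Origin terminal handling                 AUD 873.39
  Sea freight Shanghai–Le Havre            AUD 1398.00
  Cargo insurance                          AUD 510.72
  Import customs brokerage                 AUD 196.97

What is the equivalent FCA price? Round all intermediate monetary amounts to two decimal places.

FCA price: AUD 50930.75

Not relevant to the conversion: export clearance — on the seller under both CIF and FCA; already in the CIF price and stays in the FCA price. brokerage — on the buyer under both terms; not part of either seller's price.
From CIF to FCA, the seller no longer bears: origin terminal, freight, insurance.
FCA price = 53712.86 − 873.39 − 1398.00 − 510.72 = 50930.75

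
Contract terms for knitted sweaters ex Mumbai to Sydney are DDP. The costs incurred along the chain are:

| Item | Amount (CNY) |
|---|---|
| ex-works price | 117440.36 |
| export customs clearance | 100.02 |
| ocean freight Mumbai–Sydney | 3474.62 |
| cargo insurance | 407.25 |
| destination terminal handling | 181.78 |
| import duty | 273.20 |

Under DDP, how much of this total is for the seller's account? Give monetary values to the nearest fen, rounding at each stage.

Seller's account: CNY 121877.23

DDP: the seller bears all costs including import duty.
Seller's account: goods 117440.36 + export clearance 100.02 + freight 3474.62 + insurance 407.25 + destination terminal 181.78 + duty 273.20 = 121877.23
Buyer's account: 0.00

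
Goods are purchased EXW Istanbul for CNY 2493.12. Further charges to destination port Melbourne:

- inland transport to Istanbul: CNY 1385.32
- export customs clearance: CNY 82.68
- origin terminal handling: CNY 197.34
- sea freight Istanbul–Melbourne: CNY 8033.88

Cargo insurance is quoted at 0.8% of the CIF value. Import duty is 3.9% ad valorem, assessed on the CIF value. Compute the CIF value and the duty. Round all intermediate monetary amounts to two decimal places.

CIF value: CNY 12290.67; import duty: CNY 479.34

Let C be the CIF value. C = EXW price + pre-shipment costs + freight + 0.8% × C
C − 0.8% × C = 2493.12 + 1385.32 + 82.68 + 197.34 + 8033.88
0.992 × C = 12192.34
C = 12192.34 / 0.992 = 12290.67
Insurance premium = 0.8% × 12290.67 = 98.33
Import duty = 12290.67 × 3.9% = 479.34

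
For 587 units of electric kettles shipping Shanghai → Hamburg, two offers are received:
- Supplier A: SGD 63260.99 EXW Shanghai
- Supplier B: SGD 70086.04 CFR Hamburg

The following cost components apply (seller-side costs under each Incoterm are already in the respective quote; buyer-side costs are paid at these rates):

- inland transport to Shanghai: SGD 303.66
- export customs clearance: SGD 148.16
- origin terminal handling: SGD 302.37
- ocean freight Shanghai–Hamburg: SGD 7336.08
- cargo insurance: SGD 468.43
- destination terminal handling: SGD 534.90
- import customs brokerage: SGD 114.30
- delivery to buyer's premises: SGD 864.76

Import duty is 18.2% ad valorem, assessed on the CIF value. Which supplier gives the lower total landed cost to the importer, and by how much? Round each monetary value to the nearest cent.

Supplier B is cheaper by SGD 1495.49

Supplier A (EXW):
CIF value = EXW price + inland to port + export clearance + origin terminal + freight + insurance = 63260.99 + 303.66 + 148.16 + 302.37 + 7336.08 + 468.43 = 71819.69
Import duty = 71819.69 × 18.2% = 13071.18
Buyer bears (A): 303.66 + 148.16 + 302.37 + 7336.08 + 468.43 + 534.90 + 114.30 + 864.76 = 10072.66
Landed cost (A) = invoice 63260.99 + 10072.66 + duty 13071.18 = 86404.83
Supplier B (CFR):
CIF value = CFR price + insurance = 70086.04 + 468.43 = 70554.47
Import duty = 70554.47 × 18.2% = 12840.91
Buyer bears (B): 468.43 + 534.90 + 114.30 + 864.76 = 1982.39
Landed cost (B) = invoice 70086.04 + 1982.39 + duty 12840.91 = 84909.34
Difference = |86404.83 − 84909.34| = 1495.49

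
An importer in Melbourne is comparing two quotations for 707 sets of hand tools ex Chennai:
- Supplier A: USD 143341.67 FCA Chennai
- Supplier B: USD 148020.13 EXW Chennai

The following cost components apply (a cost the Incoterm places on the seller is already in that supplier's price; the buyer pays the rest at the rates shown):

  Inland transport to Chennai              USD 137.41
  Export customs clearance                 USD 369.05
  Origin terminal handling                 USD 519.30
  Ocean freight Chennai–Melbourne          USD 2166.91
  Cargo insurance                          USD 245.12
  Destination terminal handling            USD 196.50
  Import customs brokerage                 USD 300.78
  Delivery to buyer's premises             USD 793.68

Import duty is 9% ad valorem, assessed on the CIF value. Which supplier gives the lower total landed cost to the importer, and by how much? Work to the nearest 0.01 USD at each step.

Supplier A is cheaper by USD 5651.56

Supplier A (FCA):
CIF value = FCA price + origin terminal + freight + insurance = 143341.67 + 519.30 + 2166.91 + 245.12 = 146273.00
Import duty = 146273.00 × 9% = 13164.57
Buyer bears (A): 519.30 + 2166.91 + 245.12 + 196.50 + 300.78 + 793.68 = 4222.29
Landed cost (A) = invoice 143341.67 + 4222.29 + duty 13164.57 = 160728.53
Supplier B (EXW):
CIF value = EXW price + inland to port + export clearance + origin terminal + freight + insurance = 148020.13 + 137.41 + 369.05 + 519.30 + 2166.91 + 245.12 = 151457.92
Import duty = 151457.92 × 9% = 13631.21
Buyer bears (B): 137.41 + 369.05 + 519.30 + 2166.91 + 245.12 + 196.50 + 300.78 + 793.68 = 4728.75
Landed cost (B) = invoice 148020.13 + 4728.75 + duty 13631.21 = 166380.09
Difference = |160728.53 − 166380.09| = 5651.56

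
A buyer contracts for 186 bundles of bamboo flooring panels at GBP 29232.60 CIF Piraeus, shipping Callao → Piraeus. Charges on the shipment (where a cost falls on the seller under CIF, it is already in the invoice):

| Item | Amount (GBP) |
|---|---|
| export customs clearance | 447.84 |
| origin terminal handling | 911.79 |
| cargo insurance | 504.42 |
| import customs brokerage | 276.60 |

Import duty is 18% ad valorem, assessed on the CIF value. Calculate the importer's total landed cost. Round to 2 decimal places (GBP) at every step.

CIF: the seller pays costs through ocean freight and marine insurance to the destination port.
Already in the invoice (seller's account under CIF): export clearance, origin terminal, insurance — exclude.
The CIF price already equals the CIF value: 29232.60
Import duty = 29232.60 × 18% = 5261.87
Buyer bears: brokerage 276.60 + duty 5261.87 = 5538.47
Landed cost = invoice 29232.60 + 5538.47 = 34771.07

Total landed cost: GBP 34771.07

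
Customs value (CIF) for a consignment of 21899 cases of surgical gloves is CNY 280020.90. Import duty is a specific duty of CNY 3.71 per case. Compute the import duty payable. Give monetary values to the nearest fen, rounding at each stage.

Import duty = 21899 × 3.71 = 81245.29

Import duty: CNY 81245.29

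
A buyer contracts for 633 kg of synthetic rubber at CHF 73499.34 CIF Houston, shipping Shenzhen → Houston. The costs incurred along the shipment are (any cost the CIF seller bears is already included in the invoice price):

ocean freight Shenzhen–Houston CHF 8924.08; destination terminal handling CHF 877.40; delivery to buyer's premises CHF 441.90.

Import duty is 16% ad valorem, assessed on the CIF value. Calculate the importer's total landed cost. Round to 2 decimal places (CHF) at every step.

CIF: the seller pays costs through ocean freight and marine insurance to the destination port.
Already in the invoice (seller's account under CIF): freight — exclude.
The CIF price already equals the CIF value: 73499.34
Import duty = 73499.34 × 16% = 11759.89
Buyer bears: destination terminal 877.40 + delivery 441.90 + duty 11759.89 = 13079.19
Landed cost = invoice 73499.34 + 13079.19 = 86578.53

Total landed cost: CHF 86578.53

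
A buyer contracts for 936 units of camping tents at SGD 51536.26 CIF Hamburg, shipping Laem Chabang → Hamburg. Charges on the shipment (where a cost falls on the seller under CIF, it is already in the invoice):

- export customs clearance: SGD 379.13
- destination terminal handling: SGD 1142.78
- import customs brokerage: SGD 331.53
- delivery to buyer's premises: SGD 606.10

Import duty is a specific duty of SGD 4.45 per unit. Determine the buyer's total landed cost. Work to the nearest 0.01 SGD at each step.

CIF: the seller pays costs through ocean freight and marine insurance to the destination port.
Already in the invoice (seller's account under CIF): export clearance — exclude.
The CIF price already equals the CIF value: 51536.26
Import duty = 936 × 4.45 = 4165.20
Buyer bears: destination terminal 1142.78 + brokerage 331.53 + delivery 606.10 + duty 4165.20 = 6245.61
Landed cost = invoice 51536.26 + 6245.61 = 57781.87

Total landed cost: SGD 57781.87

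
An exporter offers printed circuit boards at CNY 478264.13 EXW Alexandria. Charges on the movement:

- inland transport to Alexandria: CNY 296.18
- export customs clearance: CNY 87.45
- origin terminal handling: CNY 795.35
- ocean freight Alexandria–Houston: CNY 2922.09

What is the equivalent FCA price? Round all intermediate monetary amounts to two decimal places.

Not relevant to the conversion: origin terminal, freight — on the buyer under both terms; not part of either seller's price.
From EXW to FCA, the seller additionally bears: inland to port, export clearance.
FCA price = 478264.13 + 296.18 + 87.45 = 478647.76

FCA price: CNY 478647.76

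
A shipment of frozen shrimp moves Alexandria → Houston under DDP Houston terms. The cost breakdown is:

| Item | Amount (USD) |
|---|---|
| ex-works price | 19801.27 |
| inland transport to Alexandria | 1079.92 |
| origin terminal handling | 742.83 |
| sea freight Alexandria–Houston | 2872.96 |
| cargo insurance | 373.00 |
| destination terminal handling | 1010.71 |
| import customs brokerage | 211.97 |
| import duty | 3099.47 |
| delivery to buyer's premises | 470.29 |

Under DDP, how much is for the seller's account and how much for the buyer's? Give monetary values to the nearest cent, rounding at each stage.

Seller: USD 29662.42; buyer: USD 0.00

DDP: the seller bears all costs including import duty.
Seller's account: goods 19801.27 + inland to port 1079.92 + origin terminal 742.83 + freight 2872.96 + insurance 373.00 + destination terminal 1010.71 + brokerage 211.97 + duty 3099.47 + delivery 470.29 = 29662.42
Buyer's account: 0.00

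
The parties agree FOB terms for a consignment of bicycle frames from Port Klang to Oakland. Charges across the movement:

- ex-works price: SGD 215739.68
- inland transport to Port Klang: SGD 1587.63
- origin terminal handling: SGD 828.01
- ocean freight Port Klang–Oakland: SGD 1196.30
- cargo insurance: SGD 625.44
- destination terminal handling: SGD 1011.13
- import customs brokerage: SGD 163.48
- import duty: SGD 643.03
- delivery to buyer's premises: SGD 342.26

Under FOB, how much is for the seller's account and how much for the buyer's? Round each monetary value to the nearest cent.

FOB: the seller bears costs until goods are on board at the origin port; the buyer bears freight, insurance and all costs thereafter.
Seller's account: goods 215739.68 + inland to port 1587.63 + origin terminal 828.01 = 218155.32
Buyer's account: freight 1196.30 + insurance 625.44 + destination terminal 1011.13 + brokerage 163.48 + duty 643.03 + delivery 342.26 = 3981.64

Seller: SGD 218155.32; buyer: SGD 3981.64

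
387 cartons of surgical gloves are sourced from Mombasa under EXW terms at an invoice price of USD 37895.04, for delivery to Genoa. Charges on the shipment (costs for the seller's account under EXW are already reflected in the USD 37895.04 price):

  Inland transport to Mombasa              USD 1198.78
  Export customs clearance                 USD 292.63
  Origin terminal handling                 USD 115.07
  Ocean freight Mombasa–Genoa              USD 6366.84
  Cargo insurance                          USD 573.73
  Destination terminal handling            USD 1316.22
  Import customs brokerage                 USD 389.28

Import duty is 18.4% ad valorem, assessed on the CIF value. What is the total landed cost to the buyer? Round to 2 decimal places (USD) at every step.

Total landed cost: USD 56692.93

EXW: the seller makes goods available at their premises; the buyer bears all onward costs.
CIF value = EXW price + inland to port + export clearance + origin terminal + freight + insurance = 37895.04 + 1198.78 + 292.63 + 115.07 + 6366.84 + 573.73 = 46442.09
Import duty = 46442.09 × 18.4% = 8545.34
Buyer bears: inland to port 1198.78 + export clearance 292.63 + origin terminal 115.07 + freight 6366.84 + insurance 573.73 + destination terminal 1316.22 + brokerage 389.28 + duty 8545.34 = 18797.89
Landed cost = invoice 37895.04 + 18797.89 = 56692.93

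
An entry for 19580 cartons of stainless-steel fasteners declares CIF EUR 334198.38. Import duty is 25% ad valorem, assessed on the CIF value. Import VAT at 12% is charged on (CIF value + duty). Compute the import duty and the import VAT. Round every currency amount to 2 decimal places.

Import duty: EUR 83549.60; import VAT: EUR 50129.76

Import duty = 334198.38 × 25% = 83549.60
VAT base = CIF + duty = 334198.38 + 83549.60 = 417747.98
Import VAT = 417747.98 × 12% = 50129.76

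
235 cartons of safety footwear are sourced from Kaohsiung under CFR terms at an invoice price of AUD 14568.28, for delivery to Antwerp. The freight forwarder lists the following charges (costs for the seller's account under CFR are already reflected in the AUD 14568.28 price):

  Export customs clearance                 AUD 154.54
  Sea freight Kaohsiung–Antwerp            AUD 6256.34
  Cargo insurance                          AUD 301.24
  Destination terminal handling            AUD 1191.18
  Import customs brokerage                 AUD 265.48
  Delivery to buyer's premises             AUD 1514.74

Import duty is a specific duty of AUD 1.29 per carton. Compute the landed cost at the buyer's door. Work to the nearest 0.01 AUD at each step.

CFR: the seller pays costs through ocean freight to the destination port, but not insurance.
Already in the invoice (seller's account under CFR): export clearance, freight — exclude.
CIF value = CFR price + insurance = 14568.28 + 301.24 = 14869.52
Import duty = 235 × 1.29 = 303.15
Buyer bears: insurance 301.24 + destination terminal 1191.18 + brokerage 265.48 + delivery 1514.74 + duty 303.15 = 3575.79
Landed cost = invoice 14568.28 + 3575.79 = 18144.07

Total landed cost: AUD 18144.07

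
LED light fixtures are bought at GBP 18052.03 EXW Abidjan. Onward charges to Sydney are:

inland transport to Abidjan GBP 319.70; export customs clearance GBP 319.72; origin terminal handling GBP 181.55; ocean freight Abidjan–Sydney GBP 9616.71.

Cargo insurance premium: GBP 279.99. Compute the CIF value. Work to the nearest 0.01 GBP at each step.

CIF = EXW price + pre-shipment costs + freight + insurance
CIF = 18052.03 + 319.70 + 319.72 + 181.55 + 9616.71 + 279.99 = 28769.70

CIF value: GBP 28769.70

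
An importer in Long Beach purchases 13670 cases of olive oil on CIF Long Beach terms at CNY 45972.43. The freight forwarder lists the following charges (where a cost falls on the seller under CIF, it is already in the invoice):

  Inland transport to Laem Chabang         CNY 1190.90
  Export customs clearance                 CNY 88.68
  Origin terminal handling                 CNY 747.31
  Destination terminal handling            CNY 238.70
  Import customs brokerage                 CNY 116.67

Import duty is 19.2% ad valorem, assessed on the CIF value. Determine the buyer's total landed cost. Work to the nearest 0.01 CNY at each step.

CIF: the seller pays costs through ocean freight and marine insurance to the destination port.
Already in the invoice (seller's account under CIF): inland to port, export clearance, origin terminal — exclude.
The CIF price already equals the CIF value: 45972.43
Import duty = 45972.43 × 19.2% = 8826.71
Buyer bears: destination terminal 238.70 + brokerage 116.67 + duty 8826.71 = 9182.08
Landed cost = invoice 45972.43 + 9182.08 = 55154.51

Total landed cost: CNY 55154.51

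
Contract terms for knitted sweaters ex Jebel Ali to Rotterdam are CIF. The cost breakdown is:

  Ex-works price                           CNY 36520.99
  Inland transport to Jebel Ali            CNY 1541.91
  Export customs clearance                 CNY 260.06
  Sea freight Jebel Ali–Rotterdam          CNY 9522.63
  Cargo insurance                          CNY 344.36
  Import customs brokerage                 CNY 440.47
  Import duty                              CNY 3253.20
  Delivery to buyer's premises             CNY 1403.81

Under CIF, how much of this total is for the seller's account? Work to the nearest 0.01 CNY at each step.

CIF: the seller pays costs through ocean freight and marine insurance to the destination port.
Seller's account: goods 36520.99 + inland to port 1541.91 + export clearance 260.06 + freight 9522.63 + insurance 344.36 = 48189.95
Buyer's account: brokerage 440.47 + duty 3253.20 + delivery 1403.81 = 5097.48

Seller's account: CNY 48189.95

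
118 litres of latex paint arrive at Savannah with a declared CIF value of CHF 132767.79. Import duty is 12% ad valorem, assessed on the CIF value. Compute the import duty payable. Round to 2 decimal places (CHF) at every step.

Import duty = 132767.79 × 12% = 15932.13

Import duty: CHF 15932.13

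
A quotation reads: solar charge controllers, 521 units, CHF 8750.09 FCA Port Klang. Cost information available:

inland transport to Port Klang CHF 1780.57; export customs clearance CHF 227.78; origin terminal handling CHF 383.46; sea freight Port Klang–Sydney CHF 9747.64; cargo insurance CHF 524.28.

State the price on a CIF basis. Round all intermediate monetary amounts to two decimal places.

CIF price: CHF 19405.47

Not relevant to the conversion: export clearance, inland to port — on the seller under both FCA and CIF; already in the FCA price and stays in the CIF price.
From FCA to CIF, the seller additionally bears: origin terminal, freight, insurance.
CIF price = 8750.09 + 383.46 + 9747.64 + 524.28 = 19405.47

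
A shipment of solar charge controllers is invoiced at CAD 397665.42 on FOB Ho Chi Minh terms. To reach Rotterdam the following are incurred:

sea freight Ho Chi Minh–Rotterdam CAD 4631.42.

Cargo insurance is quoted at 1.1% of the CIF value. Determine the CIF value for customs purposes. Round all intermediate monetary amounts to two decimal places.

CIF value: CAD 406771.32

Let C be the CIF value. C = FOB price + freight + 1.1% × C
C − 1.1% × C = 397665.42 + 4631.42
0.989 × C = 402296.84
C = 402296.84 / 0.989 = 406771.32
Insurance premium = 1.1% × 406771.32 = 4474.48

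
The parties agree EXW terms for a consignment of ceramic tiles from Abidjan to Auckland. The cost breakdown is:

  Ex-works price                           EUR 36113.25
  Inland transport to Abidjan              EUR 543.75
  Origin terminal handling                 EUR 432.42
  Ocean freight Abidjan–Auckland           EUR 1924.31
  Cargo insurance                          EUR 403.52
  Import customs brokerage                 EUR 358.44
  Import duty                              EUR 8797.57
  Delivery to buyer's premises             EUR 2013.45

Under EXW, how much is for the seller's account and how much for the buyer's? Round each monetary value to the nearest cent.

EXW: the seller makes goods available at their premises; the buyer bears all onward costs.
Seller's account: goods 36113.25 = 36113.25
Buyer's account: inland to port 543.75 + origin terminal 432.42 + freight 1924.31 + insurance 403.52 + brokerage 358.44 + duty 8797.57 + delivery 2013.45 = 14473.46

Seller: EUR 36113.25; buyer: EUR 14473.46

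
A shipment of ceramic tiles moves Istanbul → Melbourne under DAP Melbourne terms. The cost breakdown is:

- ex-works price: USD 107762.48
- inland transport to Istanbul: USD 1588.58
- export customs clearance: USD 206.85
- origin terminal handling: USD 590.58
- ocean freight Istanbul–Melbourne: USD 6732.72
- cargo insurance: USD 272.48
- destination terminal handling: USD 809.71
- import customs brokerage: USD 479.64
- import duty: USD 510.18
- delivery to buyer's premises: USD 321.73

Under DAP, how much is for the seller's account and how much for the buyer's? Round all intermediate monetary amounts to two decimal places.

Seller: USD 118285.13; buyer: USD 989.82

DAP: the seller bears all costs to the named destination except import duty and clearance.
Seller's account: goods 107762.48 + inland to port 1588.58 + export clearance 206.85 + origin terminal 590.58 + freight 6732.72 + insurance 272.48 + destination terminal 809.71 + delivery 321.73 = 118285.13
Buyer's account: brokerage 479.64 + duty 510.18 = 989.82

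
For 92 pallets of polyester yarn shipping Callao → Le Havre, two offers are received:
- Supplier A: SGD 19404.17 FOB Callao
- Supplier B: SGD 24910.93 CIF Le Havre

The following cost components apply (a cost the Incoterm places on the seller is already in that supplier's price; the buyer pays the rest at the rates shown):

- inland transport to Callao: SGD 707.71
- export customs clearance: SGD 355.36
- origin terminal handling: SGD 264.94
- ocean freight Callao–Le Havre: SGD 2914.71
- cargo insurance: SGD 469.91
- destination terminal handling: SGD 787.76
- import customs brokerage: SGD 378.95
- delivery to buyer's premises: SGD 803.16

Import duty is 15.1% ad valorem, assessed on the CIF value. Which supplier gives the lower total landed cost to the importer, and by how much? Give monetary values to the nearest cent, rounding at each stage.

Supplier A is cheaper by SGD 2442.58

Supplier A (FOB):
CIF value = FOB price + freight + insurance = 19404.17 + 2914.71 + 469.91 = 22788.79
Import duty = 22788.79 × 15.1% = 3441.11
Buyer bears (A): 2914.71 + 469.91 + 787.76 + 378.95 + 803.16 = 5354.49
Landed cost (A) = invoice 19404.17 + 5354.49 + duty 3441.11 = 28199.77
Supplier B (CIF):
The CIF price already equals the CIF value: 24910.93
Import duty = 24910.93 × 15.1% = 3761.55
Buyer bears (B): 787.76 + 378.95 + 803.16 = 1969.87
Landed cost (B) = invoice 24910.93 + 1969.87 + duty 3761.55 = 30642.35
Difference = |28199.77 − 30642.35| = 2442.58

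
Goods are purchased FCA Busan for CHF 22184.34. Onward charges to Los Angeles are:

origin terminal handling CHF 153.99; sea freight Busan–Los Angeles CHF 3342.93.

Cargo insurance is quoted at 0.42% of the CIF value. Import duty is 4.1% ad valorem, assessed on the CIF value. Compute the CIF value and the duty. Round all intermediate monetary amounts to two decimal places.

Let C be the CIF value. C = FCA price + pre-shipment costs + freight + 0.42% × C
C − 0.42% × C = 22184.34 + 153.99 + 3342.93
0.9958 × C = 25681.26
C = 25681.26 / 0.9958 = 25789.58
Insurance premium = 0.42% × 25789.58 = 108.32
Import duty = 25789.58 × 4.1% = 1057.37

CIF value: CHF 25789.58; import duty: CHF 1057.37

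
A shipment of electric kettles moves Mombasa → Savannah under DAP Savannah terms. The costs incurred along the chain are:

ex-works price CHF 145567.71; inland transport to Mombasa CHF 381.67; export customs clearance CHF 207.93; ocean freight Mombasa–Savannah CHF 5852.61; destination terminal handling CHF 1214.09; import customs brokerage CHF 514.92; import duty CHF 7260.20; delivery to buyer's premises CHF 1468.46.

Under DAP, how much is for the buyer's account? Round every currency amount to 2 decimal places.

DAP: the seller bears all costs to the named destination except import duty and clearance.
Seller's account: goods 145567.71 + inland to port 381.67 + export clearance 207.93 + freight 5852.61 + destination terminal 1214.09 + delivery 1468.46 = 154692.47
Buyer's account: brokerage 514.92 + duty 7260.20 = 7775.12

Buyer's account: CHF 7775.12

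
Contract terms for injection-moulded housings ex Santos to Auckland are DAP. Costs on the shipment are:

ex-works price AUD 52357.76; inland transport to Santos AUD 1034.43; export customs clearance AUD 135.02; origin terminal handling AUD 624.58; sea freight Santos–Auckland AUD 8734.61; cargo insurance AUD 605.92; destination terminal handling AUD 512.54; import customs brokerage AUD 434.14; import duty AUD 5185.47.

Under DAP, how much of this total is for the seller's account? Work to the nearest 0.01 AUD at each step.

Seller's account: AUD 64004.86

DAP: the seller bears all costs to the named destination except import duty and clearance.
Seller's account: goods 52357.76 + inland to port 1034.43 + export clearance 135.02 + origin terminal 624.58 + freight 8734.61 + insurance 605.92 + destination terminal 512.54 = 64004.86
Buyer's account: brokerage 434.14 + duty 5185.47 = 5619.61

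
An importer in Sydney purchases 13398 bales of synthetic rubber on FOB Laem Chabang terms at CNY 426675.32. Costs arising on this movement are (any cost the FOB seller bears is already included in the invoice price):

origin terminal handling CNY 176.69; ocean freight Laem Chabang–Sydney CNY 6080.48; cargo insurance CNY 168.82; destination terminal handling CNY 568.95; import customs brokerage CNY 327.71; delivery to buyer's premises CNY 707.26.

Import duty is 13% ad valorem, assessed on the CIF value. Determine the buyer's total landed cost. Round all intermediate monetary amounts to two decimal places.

Total landed cost: CNY 490808.74

FOB: the seller bears costs until goods are on board at the origin port; the buyer bears freight, insurance and all costs thereafter.
Already in the invoice (seller's account under FOB): origin terminal — exclude.
CIF value = FOB price + freight + insurance = 426675.32 + 6080.48 + 168.82 = 432924.62
Import duty = 432924.62 × 13% = 56280.20
Buyer bears: freight 6080.48 + insurance 168.82 + destination terminal 568.95 + brokerage 327.71 + delivery 707.26 + duty 56280.20 = 64133.42
Landed cost = invoice 426675.32 + 64133.42 = 490808.74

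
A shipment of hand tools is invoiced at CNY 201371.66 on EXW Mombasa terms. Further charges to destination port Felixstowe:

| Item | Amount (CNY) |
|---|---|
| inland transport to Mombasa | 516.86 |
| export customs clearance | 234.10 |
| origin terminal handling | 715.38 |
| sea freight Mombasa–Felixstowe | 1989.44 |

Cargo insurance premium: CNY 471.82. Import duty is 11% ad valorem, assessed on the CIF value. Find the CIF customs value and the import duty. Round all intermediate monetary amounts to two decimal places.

CIF = EXW price + pre-shipment costs + freight + insurance
CIF = 201371.66 + 516.86 + 234.10 + 715.38 + 1989.44 + 471.82 = 205299.26
Import duty = 205299.26 × 11% = 22582.92

CIF value: CNY 205299.26; import duty: CNY 22582.92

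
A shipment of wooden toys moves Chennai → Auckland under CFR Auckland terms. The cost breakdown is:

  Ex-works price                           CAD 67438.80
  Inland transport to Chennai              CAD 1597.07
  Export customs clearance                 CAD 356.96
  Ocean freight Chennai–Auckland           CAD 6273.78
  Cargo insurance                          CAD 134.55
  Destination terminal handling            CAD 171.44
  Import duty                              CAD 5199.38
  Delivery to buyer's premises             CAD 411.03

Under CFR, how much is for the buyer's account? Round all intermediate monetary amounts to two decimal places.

Buyer's account: CAD 5916.40

CFR: the seller pays costs through ocean freight to the destination port, but not insurance.
Seller's account: goods 67438.80 + inland to port 1597.07 + export clearance 356.96 + freight 6273.78 = 75666.61
Buyer's account: insurance 134.55 + destination terminal 171.44 + duty 5199.38 + delivery 411.03 = 5916.40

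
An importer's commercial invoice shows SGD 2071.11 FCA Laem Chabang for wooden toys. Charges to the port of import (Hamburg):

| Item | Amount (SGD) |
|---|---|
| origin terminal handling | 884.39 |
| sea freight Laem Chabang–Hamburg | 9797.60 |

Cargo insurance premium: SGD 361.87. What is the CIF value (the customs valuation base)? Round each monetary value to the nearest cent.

CIF = FCA price + pre-shipment costs + freight + insurance
CIF = 2071.11 + 884.39 + 9797.60 + 361.87 = 13114.97

CIF value: SGD 13114.97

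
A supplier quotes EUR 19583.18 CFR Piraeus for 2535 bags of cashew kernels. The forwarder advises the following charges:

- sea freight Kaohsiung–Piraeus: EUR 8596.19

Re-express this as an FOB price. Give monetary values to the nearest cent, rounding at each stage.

FOB price: EUR 10986.99

From CFR to FOB, the seller no longer bears: freight.
FOB price = 19583.18 − 8596.19 = 10986.99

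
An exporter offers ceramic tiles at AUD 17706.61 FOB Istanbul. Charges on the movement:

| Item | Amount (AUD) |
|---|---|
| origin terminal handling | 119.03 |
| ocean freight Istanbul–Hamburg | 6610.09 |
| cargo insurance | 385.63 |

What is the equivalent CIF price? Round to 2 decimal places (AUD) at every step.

Not relevant to the conversion: origin terminal — on the seller under both FOB and CIF; already in the FOB price and stays in the CIF price.
From FOB to CIF, the seller additionally bears: freight, insurance.
CIF price = 17706.61 + 6610.09 + 385.63 = 24702.33

CIF price: AUD 24702.33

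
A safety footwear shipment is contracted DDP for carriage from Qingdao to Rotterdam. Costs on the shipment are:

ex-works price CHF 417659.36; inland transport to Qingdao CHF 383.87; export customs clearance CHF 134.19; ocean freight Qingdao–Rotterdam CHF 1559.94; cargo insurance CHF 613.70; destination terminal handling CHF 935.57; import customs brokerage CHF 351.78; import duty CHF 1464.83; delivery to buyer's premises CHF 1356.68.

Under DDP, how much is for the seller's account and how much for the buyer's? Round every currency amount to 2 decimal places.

Seller: CHF 424459.92; buyer: CHF 0.00

DDP: the seller bears all costs including import duty.
Seller's account: goods 417659.36 + inland to port 383.87 + export clearance 134.19 + freight 1559.94 + insurance 613.70 + destination terminal 935.57 + brokerage 351.78 + duty 1464.83 + delivery 1356.68 = 424459.92
Buyer's account: 0.00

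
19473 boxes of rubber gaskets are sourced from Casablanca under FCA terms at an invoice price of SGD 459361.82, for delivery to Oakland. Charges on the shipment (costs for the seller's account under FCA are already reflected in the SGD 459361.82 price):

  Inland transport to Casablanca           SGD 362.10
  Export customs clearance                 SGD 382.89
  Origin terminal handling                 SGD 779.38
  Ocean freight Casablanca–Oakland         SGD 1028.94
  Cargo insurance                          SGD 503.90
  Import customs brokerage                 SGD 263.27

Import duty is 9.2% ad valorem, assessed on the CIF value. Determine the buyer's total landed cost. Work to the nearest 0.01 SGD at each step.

Total landed cost: SGD 504411.32

FCA: the seller delivers export-cleared goods to the carrier; the buyer bears costs from that point.
Already in the invoice (seller's account under FCA): inland to port, export clearance — exclude.
CIF value = FCA price + origin terminal + freight + insurance = 459361.82 + 779.38 + 1028.94 + 503.90 = 461674.04
Import duty = 461674.04 × 9.2% = 42474.01
Buyer bears: origin terminal 779.38 + freight 1028.94 + insurance 503.90 + brokerage 263.27 + duty 42474.01 = 45049.50
Landed cost = invoice 459361.82 + 45049.50 = 504411.32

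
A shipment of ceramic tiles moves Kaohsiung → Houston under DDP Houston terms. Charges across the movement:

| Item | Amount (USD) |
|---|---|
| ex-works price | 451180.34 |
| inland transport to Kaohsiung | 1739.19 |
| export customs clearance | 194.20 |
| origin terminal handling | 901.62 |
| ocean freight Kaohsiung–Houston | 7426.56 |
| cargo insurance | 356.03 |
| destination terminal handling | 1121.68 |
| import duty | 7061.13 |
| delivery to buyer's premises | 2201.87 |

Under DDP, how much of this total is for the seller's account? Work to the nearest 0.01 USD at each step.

DDP: the seller bears all costs including import duty.
Seller's account: goods 451180.34 + inland to port 1739.19 + export clearance 194.20 + origin terminal 901.62 + freight 7426.56 + insurance 356.03 + destination terminal 1121.68 + duty 7061.13 + delivery 2201.87 = 472182.62
Buyer's account: 0.00

Seller's account: USD 472182.62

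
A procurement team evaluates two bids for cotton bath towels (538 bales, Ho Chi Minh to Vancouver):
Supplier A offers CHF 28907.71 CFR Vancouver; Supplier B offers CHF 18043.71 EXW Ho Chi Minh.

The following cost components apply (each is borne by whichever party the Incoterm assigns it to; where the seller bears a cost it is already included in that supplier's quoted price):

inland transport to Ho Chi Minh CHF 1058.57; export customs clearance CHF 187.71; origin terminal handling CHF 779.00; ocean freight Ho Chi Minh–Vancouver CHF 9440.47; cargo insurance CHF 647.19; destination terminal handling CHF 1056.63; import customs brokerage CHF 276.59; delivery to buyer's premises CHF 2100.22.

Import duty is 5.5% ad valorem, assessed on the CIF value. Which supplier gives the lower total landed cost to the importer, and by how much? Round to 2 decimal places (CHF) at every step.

Supplier A is cheaper by CHF 634.85

Supplier A (CFR):
CIF value = CFR price + insurance = 28907.71 + 647.19 = 29554.90
Import duty = 29554.90 × 5.5% = 1625.52
Buyer bears (A): 647.19 + 1056.63 + 276.59 + 2100.22 = 4080.63
Landed cost (A) = invoice 28907.71 + 4080.63 + duty 1625.52 = 34613.86
Supplier B (EXW):
CIF value = EXW price + inland to port + export clearance + origin terminal + freight + insurance = 18043.71 + 1058.57 + 187.71 + 779.00 + 9440.47 + 647.19 = 30156.65
Import duty = 30156.65 × 5.5% = 1658.62
Buyer bears (B): 1058.57 + 187.71 + 779.00 + 9440.47 + 647.19 + 1056.63 + 276.59 + 2100.22 = 15546.38
Landed cost (B) = invoice 18043.71 + 15546.38 + duty 1658.62 = 35248.71
Difference = |34613.86 − 35248.71| = 634.85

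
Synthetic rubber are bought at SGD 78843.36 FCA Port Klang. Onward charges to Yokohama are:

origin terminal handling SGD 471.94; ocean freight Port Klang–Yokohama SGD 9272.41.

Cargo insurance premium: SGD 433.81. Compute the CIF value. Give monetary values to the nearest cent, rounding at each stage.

CIF value: SGD 89021.52

CIF = FCA price + pre-shipment costs + freight + insurance
CIF = 78843.36 + 471.94 + 9272.41 + 433.81 = 89021.52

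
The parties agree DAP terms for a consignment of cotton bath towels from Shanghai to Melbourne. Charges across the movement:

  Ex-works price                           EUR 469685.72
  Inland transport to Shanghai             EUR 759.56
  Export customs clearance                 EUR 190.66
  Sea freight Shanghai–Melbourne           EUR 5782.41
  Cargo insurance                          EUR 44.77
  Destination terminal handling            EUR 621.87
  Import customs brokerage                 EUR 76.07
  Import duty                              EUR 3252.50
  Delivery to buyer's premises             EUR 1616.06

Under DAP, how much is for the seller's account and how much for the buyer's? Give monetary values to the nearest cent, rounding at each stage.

DAP: the seller bears all costs to the named destination except import duty and clearance.
Seller's account: goods 469685.72 + inland to port 759.56 + export clearance 190.66 + freight 5782.41 + insurance 44.77 + destination terminal 621.87 + delivery 1616.06 = 478701.05
Buyer's account: brokerage 76.07 + duty 3252.50 = 3328.57

Seller: EUR 478701.05; buyer: EUR 3328.57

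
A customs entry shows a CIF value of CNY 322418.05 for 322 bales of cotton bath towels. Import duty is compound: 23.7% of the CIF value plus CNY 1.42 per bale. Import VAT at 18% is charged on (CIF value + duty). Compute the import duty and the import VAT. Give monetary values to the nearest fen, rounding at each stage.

Ad valorem component: 322418.05 × 23.7% = 76413.08
Specific component: 322 × 1.42 = 457.24
Import duty = 76413.08 + 457.24 = 76870.32
VAT base = CIF + duty = 322418.05 + 76870.32 = 399288.37
Import VAT = 399288.37 × 18% = 71871.91

Import duty: CNY 76870.32; import VAT: CNY 71871.91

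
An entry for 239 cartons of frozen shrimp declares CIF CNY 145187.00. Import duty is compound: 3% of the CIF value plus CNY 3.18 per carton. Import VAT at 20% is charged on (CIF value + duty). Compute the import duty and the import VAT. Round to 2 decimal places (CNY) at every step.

Ad valorem component: 145187.00 × 3% = 4355.61
Specific component: 239 × 3.18 = 760.02
Import duty = 4355.61 + 760.02 = 5115.63
VAT base = CIF + duty = 145187.00 + 5115.63 = 150302.63
Import VAT = 150302.63 × 20% = 30060.53

Import duty: CNY 5115.63; import VAT: CNY 30060.53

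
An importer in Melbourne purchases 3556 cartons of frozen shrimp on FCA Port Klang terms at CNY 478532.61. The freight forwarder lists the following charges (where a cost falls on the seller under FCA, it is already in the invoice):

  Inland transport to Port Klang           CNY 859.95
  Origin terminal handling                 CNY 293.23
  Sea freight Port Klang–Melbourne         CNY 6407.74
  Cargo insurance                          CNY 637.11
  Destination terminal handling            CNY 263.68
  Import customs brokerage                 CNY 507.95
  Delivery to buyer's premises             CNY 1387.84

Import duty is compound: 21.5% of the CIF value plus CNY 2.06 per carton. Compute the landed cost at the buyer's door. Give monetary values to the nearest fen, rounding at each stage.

FCA: the seller delivers export-cleared goods to the carrier; the buyer bears costs from that point.
Already in the invoice (seller's account under FCA): inland to port — exclude.
CIF value = FCA price + origin terminal + freight + insurance = 478532.61 + 293.23 + 6407.74 + 637.11 = 485870.69
Ad valorem component: 485870.69 × 21.5% = 104462.20
Specific component: 3556 × 2.06 = 7325.36
Import duty = 104462.20 + 7325.36 = 111787.56
Buyer bears: origin terminal 293.23 + freight 6407.74 + insurance 637.11 + destination terminal 263.68 + brokerage 507.95 + delivery 1387.84 + duty 111787.56 = 121285.11
Landed cost = invoice 478532.61 + 121285.11 = 599817.72

Total landed cost: CNY 599817.72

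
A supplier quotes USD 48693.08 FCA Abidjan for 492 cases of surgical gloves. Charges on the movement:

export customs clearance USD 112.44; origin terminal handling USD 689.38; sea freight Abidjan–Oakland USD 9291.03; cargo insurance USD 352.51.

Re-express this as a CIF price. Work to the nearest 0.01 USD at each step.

CIF price: USD 59026.00

Not relevant to the conversion: export clearance — on the seller under both FCA and CIF; already in the FCA price and stays in the CIF price.
From FCA to CIF, the seller additionally bears: origin terminal, freight, insurance.
CIF price = 48693.08 + 689.38 + 9291.03 + 352.51 = 59026.00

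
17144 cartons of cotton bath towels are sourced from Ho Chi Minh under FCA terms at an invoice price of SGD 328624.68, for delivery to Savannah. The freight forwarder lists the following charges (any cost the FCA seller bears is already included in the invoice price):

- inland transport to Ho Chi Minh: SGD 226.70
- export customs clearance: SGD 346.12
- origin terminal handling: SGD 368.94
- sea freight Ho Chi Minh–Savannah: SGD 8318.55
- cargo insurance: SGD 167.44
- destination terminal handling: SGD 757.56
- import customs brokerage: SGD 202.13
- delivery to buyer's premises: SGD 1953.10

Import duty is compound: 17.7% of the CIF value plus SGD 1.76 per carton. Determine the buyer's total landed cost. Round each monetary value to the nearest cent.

Total landed cost: SGD 430299.73

FCA: the seller delivers export-cleared goods to the carrier; the buyer bears costs from that point.
Already in the invoice (seller's account under FCA): inland to port, export clearance — exclude.
CIF value = FCA price + origin terminal + freight + insurance = 328624.68 + 368.94 + 8318.55 + 167.44 = 337479.61
Ad valorem component: 337479.61 × 17.7% = 59733.89
Specific component: 17144 × 1.76 = 30173.44
Import duty = 59733.89 + 30173.44 = 89907.33
Buyer bears: origin terminal 368.94 + freight 8318.55 + insurance 167.44 + destination terminal 757.56 + brokerage 202.13 + delivery 1953.10 + duty 89907.33 = 101675.05
Landed cost = invoice 328624.68 + 101675.05 = 430299.73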